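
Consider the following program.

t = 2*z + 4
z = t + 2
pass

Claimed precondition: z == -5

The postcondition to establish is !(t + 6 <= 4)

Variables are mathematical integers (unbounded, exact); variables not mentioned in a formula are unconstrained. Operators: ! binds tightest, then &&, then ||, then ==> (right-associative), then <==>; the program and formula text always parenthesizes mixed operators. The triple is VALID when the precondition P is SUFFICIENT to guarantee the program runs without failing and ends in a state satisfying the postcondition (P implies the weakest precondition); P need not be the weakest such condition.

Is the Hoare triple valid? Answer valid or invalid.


Working backward. After the program, the postcondition !(t + 6 <= 4) must hold; in canonical form it is !(t <= -2).
Before skip: !(t <= -2)
Before z := t + 2: !(t <= -2)
Before t := 2*z + 4: !(2*z <= -6)
The weakest precondition is !(2*z <= -6).
Check whether z == -5 implies it.
Countermodel: at the initial state z = -5, the precondition holds but the weakest precondition fails.
Answer: invalid


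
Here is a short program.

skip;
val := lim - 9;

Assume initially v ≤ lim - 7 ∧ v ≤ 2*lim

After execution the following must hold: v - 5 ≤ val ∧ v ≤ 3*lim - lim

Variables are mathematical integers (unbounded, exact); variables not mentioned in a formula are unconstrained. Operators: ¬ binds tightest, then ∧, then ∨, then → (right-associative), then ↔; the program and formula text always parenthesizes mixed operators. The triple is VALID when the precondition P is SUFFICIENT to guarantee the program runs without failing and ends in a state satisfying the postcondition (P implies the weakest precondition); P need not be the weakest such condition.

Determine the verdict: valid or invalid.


Working backward. After the program, the postcondition v - 5 ≤ val ∧ v ≤ 3*lim - lim must hold; in canonical form it is v ≤ val + 5 ∧ v ≤ 2*lim.
Before val := lim - 9: v ≤ lim - 4 ∧ v ≤ 2*lim
Before skip: v ≤ lim - 4 ∧ v ≤ 2*lim
The weakest precondition is v ≤ lim - 4 ∧ v ≤ 2*lim.
Check whether v ≤ lim - 7 ∧ v ≤ 2*lim implies it.
Every state satisfying the precondition satisfies the weakest precondition: the implication holds.
Answer: valid


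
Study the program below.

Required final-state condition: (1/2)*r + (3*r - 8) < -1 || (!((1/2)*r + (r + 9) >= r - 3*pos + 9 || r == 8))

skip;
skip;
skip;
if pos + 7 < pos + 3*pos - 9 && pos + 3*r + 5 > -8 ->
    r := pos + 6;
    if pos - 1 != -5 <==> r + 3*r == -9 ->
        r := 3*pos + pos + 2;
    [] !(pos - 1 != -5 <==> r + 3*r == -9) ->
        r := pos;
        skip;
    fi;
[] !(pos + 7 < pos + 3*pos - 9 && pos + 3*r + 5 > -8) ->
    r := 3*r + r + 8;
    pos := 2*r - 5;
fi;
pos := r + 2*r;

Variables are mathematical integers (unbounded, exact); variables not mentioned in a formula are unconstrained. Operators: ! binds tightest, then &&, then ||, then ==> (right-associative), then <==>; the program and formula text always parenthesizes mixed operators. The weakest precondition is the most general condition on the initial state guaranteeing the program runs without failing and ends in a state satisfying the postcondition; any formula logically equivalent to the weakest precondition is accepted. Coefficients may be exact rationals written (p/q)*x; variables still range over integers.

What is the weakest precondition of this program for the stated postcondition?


Working backward. After the program, the postcondition (1/2)*r + (3*r - 8) < -1 || (!((1/2)*r + (r + 9) >= r - 3*pos + 9 || r == 8)) must hold; in canonical form it is (7/2)*r < 7 || (!(3*pos + (1/2)*r >= 0 || r == 8)).
Before pos := r + 2*r: (7/2)*r < 7 || (!((19/2)*r >= 0 || r == 8))
Then branch requires ((pos != -4 <==> 4*pos == -33) ==> (14*pos < 0 || (!(38*pos >= -19 || 4*pos == 6)))) && ((!(pos != -4 <==> 4*pos == -33)) ==> ((7/2)*pos < 7 || (!((19/2)*pos >= 0 || pos == 8)))); else branch requires 14*r < -21 || (!(38*r >= -76 || 4*r == 0)).
Before the if: ((3*pos > 16 && pos + 3*r > -13) ==> (((pos != -4 <==> 4*pos == -33) ==> (14*pos < 0 || (!(38*pos >= -19 || 4*pos == 6)))) && ((!(pos != -4 <==> 4*pos == -33)) ==> ((7/2)*pos < 7 || (!((19/2)*pos >= 0 || pos == 8)))))) && ((!(3*pos > 16 && pos + 3*r > -13)) ==> (14*r < -21 || (!(38*r >= -76 || 4*r == 0))))
Before skip: ((3*pos > 16 && pos + 3*r > -13) ==> (((pos != -4 <==> 4*pos == -33) ==> (14*pos < 0 || (!(38*pos >= -19 || 4*pos == 6)))) && ((!(pos != -4 <==> 4*pos == -33)) ==> ((7/2)*pos < 7 || (!((19/2)*pos >= 0 || pos == 8)))))) && ((!(3*pos > 16 && pos + 3*r > -13)) ==> (14*r < -21 || (!(38*r >= -76 || 4*r == 0))))
Before skip: ((3*pos > 16 && pos + 3*r > -13) ==> (((pos != -4 <==> 4*pos == -33) ==> (14*pos < 0 || (!(38*pos >= -19 || 4*pos == 6)))) && ((!(pos != -4 <==> 4*pos == -33)) ==> ((7/2)*pos < 7 || (!((19/2)*pos >= 0 || pos == 8)))))) && ((!(3*pos > 16 && pos + 3*r > -13)) ==> (14*r < -21 || (!(38*r >= -76 || 4*r == 0))))
Before skip: ((3*pos > 16 && pos + 3*r > -13) ==> (((pos != -4 <==> 4*pos == -33) ==> (14*pos < 0 || (!(38*pos >= -19 || 4*pos == 6)))) && ((!(pos != -4 <==> 4*pos == -33)) ==> ((7/2)*pos < 7 || (!((19/2)*pos >= 0 || pos == 8)))))) && ((!(3*pos > 16 && pos + 3*r > -13)) ==> (14*r < -21 || (!(38*r >= -76 || 4*r == 0))))
Answer: WP = ((3*pos > 16 && pos + 3*r > -13) ==> (((pos != -4 <==> 4*pos == -33) ==> (14*pos < 0 || (!(38*pos >= -19 || 4*pos == 6)))) && ((!(pos != -4 <==> 4*pos == -33)) ==> ((7/2)*pos < 7 || (!((19/2)*pos >= 0 || pos == 8)))))) && ((!(3*pos > 16 && pos + 3*r > -13)) ==> (14*r < -21 || (!(38*r >= -76 || 4*r == 0))))


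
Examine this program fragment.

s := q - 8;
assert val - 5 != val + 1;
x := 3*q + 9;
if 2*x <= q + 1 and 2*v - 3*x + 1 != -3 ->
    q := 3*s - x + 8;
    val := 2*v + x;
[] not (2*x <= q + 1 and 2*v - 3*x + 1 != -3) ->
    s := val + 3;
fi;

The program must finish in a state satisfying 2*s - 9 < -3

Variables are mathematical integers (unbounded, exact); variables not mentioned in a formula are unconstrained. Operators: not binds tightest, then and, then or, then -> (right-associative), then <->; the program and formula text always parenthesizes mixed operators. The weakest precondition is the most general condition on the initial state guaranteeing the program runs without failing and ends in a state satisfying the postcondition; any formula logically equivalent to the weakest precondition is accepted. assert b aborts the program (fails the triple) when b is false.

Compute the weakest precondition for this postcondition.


Working backward. After the program, the postcondition 2*s - 9 < -3 must hold; in canonical form it is 2*s < 6.
Then branch requires 2*s < 6; else branch requires 2*val < 0.
Before the if: ((2*x <= q + 1 and 2*v != 3*x - 4) -> 2*s < 6) and ((not (2*x <= q + 1 and 2*v != 3*x - 4)) -> 2*val < 0)
Before x := 3*q + 9: ((5*q <= -17 and 2*v != 9*q + 23) -> 2*s < 6) and ((not (5*q <= -17 and 2*v != 9*q + 23)) -> 2*val < 0)
Before assert val - 5 != val + 1: ((5*q <= -17 and 2*v != 9*q + 23) -> 2*s < 6) and ((not (5*q <= -17 and 2*v != 9*q + 23)) -> 2*val < 0)
Before s := q - 8: ((5*q <= -17 and 2*v != 9*q + 23) -> 2*q < 22) and ((not (5*q <= -17 and 2*v != 9*q + 23)) -> 2*val < 0)
Answer: WP = ((5*q <= -17 and 2*v != 9*q + 23) -> 2*q < 22) and ((not (5*q <= -17 and 2*v != 9*q + 23)) -> 2*val < 0)


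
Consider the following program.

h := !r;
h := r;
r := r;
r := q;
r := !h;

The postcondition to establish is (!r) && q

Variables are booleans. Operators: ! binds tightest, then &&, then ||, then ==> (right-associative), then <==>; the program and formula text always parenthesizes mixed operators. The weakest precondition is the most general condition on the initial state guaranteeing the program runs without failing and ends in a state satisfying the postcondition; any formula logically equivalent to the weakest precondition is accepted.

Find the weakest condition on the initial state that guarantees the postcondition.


Working backward. After the program, (!r) && q must hold.
Before r := !h: h && q
Before r := q: h && q
Before r := r: h && q
Before h := r: r && q
Before h := !r: r && q
Answer: WP = r && q


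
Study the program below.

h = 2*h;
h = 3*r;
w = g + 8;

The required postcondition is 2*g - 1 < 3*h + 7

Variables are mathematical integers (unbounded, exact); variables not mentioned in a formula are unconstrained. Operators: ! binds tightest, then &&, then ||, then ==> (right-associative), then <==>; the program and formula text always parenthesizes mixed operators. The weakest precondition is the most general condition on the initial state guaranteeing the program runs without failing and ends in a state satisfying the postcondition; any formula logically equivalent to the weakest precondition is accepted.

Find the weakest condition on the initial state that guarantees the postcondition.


Working backward. After the program, the postcondition 2*g - 1 < 3*h + 7 must hold; in canonical form it is 2*g < 3*h + 8.
Before w := g + 8: 2*g < 3*h + 8
Before h := 3*r: 2*g < 9*r + 8
Before h := 2*h: 2*g < 9*r + 8
Answer: WP = 2*g < 9*r + 8


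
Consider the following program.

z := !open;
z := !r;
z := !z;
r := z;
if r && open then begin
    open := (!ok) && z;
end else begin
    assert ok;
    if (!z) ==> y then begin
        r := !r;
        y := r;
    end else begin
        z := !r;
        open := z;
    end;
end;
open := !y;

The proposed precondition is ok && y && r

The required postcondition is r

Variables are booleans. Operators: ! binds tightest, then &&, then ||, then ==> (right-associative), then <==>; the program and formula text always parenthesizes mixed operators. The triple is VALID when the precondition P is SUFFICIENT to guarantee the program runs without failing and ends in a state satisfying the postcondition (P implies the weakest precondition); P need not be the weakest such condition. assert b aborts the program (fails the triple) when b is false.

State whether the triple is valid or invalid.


Working backward. After the program, r must hold.
Before open := !y: r
Then branch requires r; else branch requires ok && (((!z) ==> y) ==> (!r)) && ((!((!z) ==> y)) ==> r).
Before the if: ((r && open) ==> r) && ((!(r && open)) ==> (ok && (((!z) ==> y) ==> (!r)) && ((!((!z) ==> y)) ==> r)))
Before r := z: ((z && open) ==> z) && ((!(z && open)) ==> (ok && (((!z) ==> y) ==> (!z)) && ((!((!z) ==> y)) ==> z)))
Before z := !z: (((!z) && open) ==> (!z)) && ((!((!z) && open)) ==> (ok && ((z ==> y) ==> z) && ((!(z ==> y)) ==> (!z))))
Before z := !r: ((r && open) ==> r) && ((!(r && open)) ==> (ok && (((!r) ==> y) ==> (!r)) && ((!((!r) ==> y)) ==> r)))
Before z := !open: ((r && open) ==> r) && ((!(r && open)) ==> (ok && (((!r) ==> y) ==> (!r)) && ((!((!r) ==> y)) ==> r)))
The weakest precondition is ((r && open) ==> r) && ((!(r && open)) ==> (ok && (((!r) ==> y) ==> (!r)) && ((!((!r) ==> y)) ==> r))).
Check whether ok && y && r implies it.
Countermodel: at the initial state ok = true, open = false, r = true, y = true, the precondition holds but the weakest precondition fails.
Answer: invalid


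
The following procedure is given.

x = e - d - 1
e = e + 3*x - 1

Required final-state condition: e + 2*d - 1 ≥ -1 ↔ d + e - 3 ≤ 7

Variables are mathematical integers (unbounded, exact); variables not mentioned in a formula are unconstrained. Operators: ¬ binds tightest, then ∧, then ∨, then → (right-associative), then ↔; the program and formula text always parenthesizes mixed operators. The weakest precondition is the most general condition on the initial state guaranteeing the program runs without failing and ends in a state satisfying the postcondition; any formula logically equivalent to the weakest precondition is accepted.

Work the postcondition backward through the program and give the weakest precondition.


Working backward. After the program, the postcondition e + 2*d - 1 ≥ -1 ↔ d + e - 3 ≤ 7 must hold; in canonical form it is 2*d + e ≥ 0 ↔ d + e ≤ 10.
Before e := e + 3*x - 1: 2*d + e + 3*x ≥ 1 ↔ d + e + 3*x ≤ 11
Before x := e - d - 1: 4*e ≥ d + 4 ↔ 4*e ≤ 2*d + 14
Answer: WP = 4*e ≥ d + 4 ↔ 4*e ≤ 2*d + 14


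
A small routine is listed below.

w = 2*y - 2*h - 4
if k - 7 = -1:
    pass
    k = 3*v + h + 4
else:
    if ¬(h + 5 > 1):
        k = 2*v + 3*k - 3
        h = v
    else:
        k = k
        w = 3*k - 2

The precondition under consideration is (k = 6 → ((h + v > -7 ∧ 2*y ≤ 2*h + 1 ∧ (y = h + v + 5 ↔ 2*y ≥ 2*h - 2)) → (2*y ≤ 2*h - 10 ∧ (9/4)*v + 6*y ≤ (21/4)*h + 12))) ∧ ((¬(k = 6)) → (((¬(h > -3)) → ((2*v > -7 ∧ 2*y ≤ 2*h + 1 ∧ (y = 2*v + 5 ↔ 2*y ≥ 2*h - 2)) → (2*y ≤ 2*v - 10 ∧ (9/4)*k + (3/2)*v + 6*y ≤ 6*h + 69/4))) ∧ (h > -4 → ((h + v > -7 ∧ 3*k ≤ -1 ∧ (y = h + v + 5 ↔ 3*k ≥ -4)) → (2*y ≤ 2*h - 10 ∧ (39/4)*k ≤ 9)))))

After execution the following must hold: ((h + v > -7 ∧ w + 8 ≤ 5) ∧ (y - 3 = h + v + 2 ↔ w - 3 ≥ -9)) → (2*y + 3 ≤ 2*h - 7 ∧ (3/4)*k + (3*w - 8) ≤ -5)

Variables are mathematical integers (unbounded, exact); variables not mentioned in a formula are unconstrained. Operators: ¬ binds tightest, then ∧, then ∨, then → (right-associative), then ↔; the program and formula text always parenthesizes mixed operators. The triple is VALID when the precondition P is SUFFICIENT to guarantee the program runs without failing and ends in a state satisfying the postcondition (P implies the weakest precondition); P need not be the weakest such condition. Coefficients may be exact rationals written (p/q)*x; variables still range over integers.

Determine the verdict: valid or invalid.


Working backward. After the program, the postcondition ((h + v > -7 ∧ w + 8 ≤ 5) ∧ (y - 3 = h + v + 2 ↔ w - 3 ≥ -9)) → (2*y + 3 ≤ 2*h - 7 ∧ (3/4)*k + (3*w - 8) ≤ -5) must hold; in canonical form it is (h + v > -7 ∧ w ≤ -3 ∧ (y = h + v + 5 ↔ w ≥ -6)) → (2*y ≤ 2*h - 10 ∧ (3/4)*k + 3*w ≤ 3).
Then branch requires (h + v > -7 ∧ w ≤ -3 ∧ (y = h + v + 5 ↔ w ≥ -6)) → (2*y ≤ 2*h - 10 ∧ (3/4)*h + (9/4)*v + 3*w ≤ 0); else branch requires ((¬(h > -4)) → ((2*v > -7 ∧ w ≤ -3 ∧ (y = 2*v + 5 ↔ w ≥ -6)) → (2*y ≤ 2*v - 10 ∧ (9/4)*k + (3/2)*v + 3*w ≤ 21/4))) ∧ (h > -4 → ((h + v > -7 ∧ 3*k ≤ -1 ∧ (y = h + v + 5 ↔ 3*k ≥ -4)) → (2*y ≤ 2*h - 10 ∧ (39/4)*k ≤ 9))).
Before the if: (k = 6 → ((h + v > -7 ∧ w ≤ -3 ∧ (y = h + v + 5 ↔ w ≥ -6)) → (2*y ≤ 2*h - 10 ∧ (3/4)*h + (9/4)*v + 3*w ≤ 0))) ∧ ((¬(k = 6)) → (((¬(h > -4)) → ((2*v > -7 ∧ w ≤ -3 ∧ (y = 2*v + 5 ↔ w ≥ -6)) → (2*y ≤ 2*v - 10 ∧ (9/4)*k + (3/2)*v + 3*w ≤ 21/4))) ∧ (h > -4 → ((h + v > -7 ∧ 3*k ≤ -1 ∧ (y = h + v + 5 ↔ 3*k ≥ -4)) → (2*y ≤ 2*h - 10 ∧ (39/4)*k ≤ 9)))))
Before w := 2*y - 2*h - 4: (k = 6 → ((h + v > -7 ∧ 2*y ≤ 2*h + 1 ∧ (y = h + v + 5 ↔ 2*y ≥ 2*h - 2)) → (2*y ≤ 2*h - 10 ∧ (9/4)*v + 6*y ≤ (21/4)*h + 12))) ∧ ((¬(k = 6)) → (((¬(h > -4)) → ((2*v > -7 ∧ 2*y ≤ 2*h + 1 ∧ (y = 2*v + 5 ↔ 2*y ≥ 2*h - 2)) → (2*y ≤ 2*v - 10 ∧ (9/4)*k + (3/2)*v + 6*y ≤ 6*h + 69/4))) ∧ (h > -4 → ((h + v > -7 ∧ 3*k ≤ -1 ∧ (y = h + v + 5 ↔ 3*k ≥ -4)) → (2*y ≤ 2*h - 10 ∧ (39/4)*k ≤ 9)))))
The weakest precondition is (k = 6 → ((h + v > -7 ∧ 2*y ≤ 2*h + 1 ∧ (y = h + v + 5 ↔ 2*y ≥ 2*h - 2)) → (2*y ≤ 2*h - 10 ∧ (9/4)*v + 6*y ≤ (21/4)*h + 12))) ∧ ((¬(k = 6)) → (((¬(h > -4)) → ((2*v > -7 ∧ 2*y ≤ 2*h + 1 ∧ (y = 2*v + 5 ↔ 2*y ≥ 2*h - 2)) → (2*y ≤ 2*v - 10 ∧ (9/4)*k + (3/2)*v + 6*y ≤ 6*h + 69/4))) ∧ (h > -4 → ((h + v > -7 ∧ 3*k ≤ -1 ∧ (y = h + v + 5 ↔ 3*k ≥ -4)) → (2*y ≤ 2*h - 10 ∧ (39/4)*k ≤ 9))))).
Check whether (k = 6 → ((h + v > -7 ∧ 2*y ≤ 2*h + 1 ∧ (y = h + v + 5 ↔ 2*y ≥ 2*h - 2)) → (2*y ≤ 2*h - 10 ∧ (9/4)*v + 6*y ≤ (21/4)*h + 12))) ∧ ((¬(k = 6)) → (((¬(h > -3)) → ((2*v > -7 ∧ 2*y ≤ 2*h + 1 ∧ (y = 2*v + 5 ↔ 2*y ≥ 2*h - 2)) → (2*y ≤ 2*v - 10 ∧ (9/4)*k + (3/2)*v + 6*y ≤ 6*h + 69/4))) ∧ (h > -4 → ((h + v > -7 ∧ 3*k ≤ -1 ∧ (y = h + v + 5 ↔ 3*k ≥ -4)) → (2*y ≤ 2*h - 10 ∧ (39/4)*k ≤ 9))))) implies it.
Every state satisfying the precondition satisfies the weakest precondition: the implication holds.
Answer: valid


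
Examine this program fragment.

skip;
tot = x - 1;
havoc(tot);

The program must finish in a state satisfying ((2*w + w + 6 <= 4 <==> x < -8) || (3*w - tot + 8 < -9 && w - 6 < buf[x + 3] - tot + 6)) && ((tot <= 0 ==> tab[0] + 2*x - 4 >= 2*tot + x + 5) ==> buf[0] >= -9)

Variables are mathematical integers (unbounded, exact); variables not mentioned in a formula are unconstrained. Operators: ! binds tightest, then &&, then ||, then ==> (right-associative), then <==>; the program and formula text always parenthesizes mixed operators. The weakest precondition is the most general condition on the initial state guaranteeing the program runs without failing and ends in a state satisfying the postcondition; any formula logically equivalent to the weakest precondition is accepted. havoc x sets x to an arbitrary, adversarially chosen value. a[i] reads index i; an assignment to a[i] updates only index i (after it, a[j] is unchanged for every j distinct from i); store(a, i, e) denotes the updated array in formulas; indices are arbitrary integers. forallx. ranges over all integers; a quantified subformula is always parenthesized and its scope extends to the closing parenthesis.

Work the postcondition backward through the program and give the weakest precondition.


Working backward. After the program, the postcondition ((2*w + w + 6 <= 4 <==> x < -8) || (3*w - tot + 8 < -9 && w - 6 < buf[x + 3] - tot + 6)) && ((tot <= 0 ==> tab[0] + 2*x - 4 >= 2*tot + x + 5) ==> buf[0] >= -9) must hold; in canonical form it is ((3*w <= -2 <==> x < -8) || (3*w < tot - 17 && tot + w < buf[x + 3] + 12)) && ((tot <= 0 ==> tab[0] + x >= 2*tot + 9) ==> buf[0] >= -9).
Before havoc tot: forall tot_1. (((3*w <= -2 <==> x < -8) || (3*w < tot_1 - 17 && tot_1 + w < buf[x + 3] + 12)) && ((tot_1 <= 0 ==> tab[0] + x >= 2*tot_1 + 9) ==> buf[0] >= -9))
Before tot := x - 1: forall tot_1. (((3*w <= -2 <==> x < -8) || (3*w < tot_1 - 17 && tot_1 + w < buf[x + 3] + 12)) && ((tot_1 <= 0 ==> tab[0] + x >= 2*tot_1 + 9) ==> buf[0] >= -9))
Before skip: forall tot_1. (((3*w <= -2 <==> x < -8) || (3*w < tot_1 - 17 && tot_1 + w < buf[x + 3] + 12)) && ((tot_1 <= 0 ==> tab[0] + x >= 2*tot_1 + 9) ==> buf[0] >= -9))
Answer: WP = forall tot_1. (((3*w <= -2 <==> x < -8) || (3*w < tot_1 - 17 && tot_1 + w < buf[x + 3] + 12)) && ((tot_1 <= 0 ==> tab[0] + x >= 2*tot_1 + 9) ==> buf[0] >= -9))


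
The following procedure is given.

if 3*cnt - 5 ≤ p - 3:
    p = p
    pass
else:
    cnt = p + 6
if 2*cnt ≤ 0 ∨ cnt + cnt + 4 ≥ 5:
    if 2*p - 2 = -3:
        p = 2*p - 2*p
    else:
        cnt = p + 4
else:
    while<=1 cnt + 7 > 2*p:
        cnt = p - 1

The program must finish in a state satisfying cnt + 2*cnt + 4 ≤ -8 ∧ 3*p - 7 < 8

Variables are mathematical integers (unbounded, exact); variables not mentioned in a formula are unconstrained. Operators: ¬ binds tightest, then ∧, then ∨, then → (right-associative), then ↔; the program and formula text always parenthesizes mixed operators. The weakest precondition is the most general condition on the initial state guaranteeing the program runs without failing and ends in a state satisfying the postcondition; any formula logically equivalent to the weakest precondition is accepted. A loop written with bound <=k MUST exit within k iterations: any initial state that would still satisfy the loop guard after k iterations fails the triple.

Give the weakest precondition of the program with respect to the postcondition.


Working backward. After the program, the postcondition cnt + 2*cnt + 4 ≤ -8 ∧ 3*p - 7 < 8 must hold; in canonical form it is 3*cnt ≤ -12 ∧ 3*p < 15.
Then branch requires (2*p = -1 → 3*cnt ≤ -12) ∧ ((¬(2*p = -1)) → (3*p ≤ -24 ∧ 3*p < 15)); else branch requires (cnt > 2*p - 7 → ((¬(p < 6)) ∧ 3*p ≤ -9 ∧ 3*p < 15)) ∧ ((¬(cnt > 2*p - 7)) → (3*cnt ≤ -12 ∧ 3*p < 15)).
Before the if: ((2*cnt ≤ 0 ∨ 2*cnt ≥ 1) → ((2*p = -1 → 3*cnt ≤ -12) ∧ ((¬(2*p = -1)) → (3*p ≤ -24 ∧ 3*p < 15)))) ∧ ((¬(2*cnt ≤ 0 ∨ 2*cnt ≥ 1)) → ((cnt > 2*p - 7 → ((¬(p < 6)) ∧ 3*p ≤ -9 ∧ 3*p < 15)) ∧ ((¬(cnt > 2*p - 7)) → (3*cnt ≤ -12 ∧ 3*p < 15))))
Then branch requires ((2*cnt ≤ 0 ∨ 2*cnt ≥ 1) → ((2*p = -1 → 3*cnt ≤ -12) ∧ ((¬(2*p = -1)) → (3*p ≤ -24 ∧ 3*p < 15)))) ∧ ((¬(2*cnt ≤ 0 ∨ 2*cnt ≥ 1)) → ((cnt > 2*p - 7 → ((¬(p < 6)) ∧ 3*p ≤ -9 ∧ 3*p < 15)) ∧ ((¬(cnt > 2*p - 7)) → (3*cnt ≤ -12 ∧ 3*p < 15)))); else branch requires ((2*p ≤ -12 ∨ 2*p ≥ -11) → ((2*p = -1 → 3*p ≤ -30) ∧ ((¬(2*p = -1)) → (3*p ≤ -24 ∧ 3*p < 15)))) ∧ ((¬(2*p ≤ -12 ∨ 2*p ≥ -11)) → ((p < 13 → ((¬(p < 6)) ∧ 3*p ≤ -9 ∧ 3*p < 15)) ∧ ((¬(p < 13)) → (3*p ≤ -30 ∧ 3*p < 15)))).
Before the if: (3*cnt ≤ p + 2 → (((2*cnt ≤ 0 ∨ 2*cnt ≥ 1) → ((2*p = -1 → 3*cnt ≤ -12) ∧ ((¬(2*p = -1)) → (3*p ≤ -24 ∧ 3*p < 15)))) ∧ ((¬(2*cnt ≤ 0 ∨ 2*cnt ≥ 1)) → ((cnt > 2*p - 7 → ((¬(p < 6)) ∧ 3*p ≤ -9 ∧ 3*p < 15)) ∧ ((¬(cnt > 2*p - 7)) → (3*cnt ≤ -12 ∧ 3*p < 15)))))) ∧ ((¬(3*cnt ≤ p + 2)) → (((2*p ≤ -12 ∨ 2*p ≥ -11) → ((2*p = -1 → 3*p ≤ -30) ∧ ((¬(2*p = -1)) → (3*p ≤ -24 ∧ 3*p < 15)))) ∧ ((¬(2*p ≤ -12 ∨ 2*p ≥ -11)) → ((p < 13 → ((¬(p < 6)) ∧ 3*p ≤ -9 ∧ 3*p < 15)) ∧ ((¬(p < 13)) → (3*p ≤ -30 ∧ 3*p < 15))))))
Answer: WP = (3*cnt ≤ p + 2 → (((2*cnt ≤ 0 ∨ 2*cnt ≥ 1) → ((2*p = -1 → 3*cnt ≤ -12) ∧ ((¬(2*p = -1)) → (3*p ≤ -24 ∧ 3*p < 15)))) ∧ ((¬(2*cnt ≤ 0 ∨ 2*cnt ≥ 1)) → ((cnt > 2*p - 7 → ((¬(p < 6)) ∧ 3*p ≤ -9 ∧ 3*p < 15)) ∧ ((¬(cnt > 2*p - 7)) → (3*cnt ≤ -12 ∧ 3*p < 15)))))) ∧ ((¬(3*cnt ≤ p + 2)) → (((2*p ≤ -12 ∨ 2*p ≥ -11) → ((2*p = -1 → 3*p ≤ -30) ∧ ((¬(2*p = -1)) → (3*p ≤ -24 ∧ 3*p < 15)))) ∧ ((¬(2*p ≤ -12 ∨ 2*p ≥ -11)) → ((p < 13 → ((¬(p < 6)) ∧ 3*p ≤ -9 ∧ 3*p < 15)) ∧ ((¬(p < 13)) → (3*p ≤ -30 ∧ 3*p < 15))))))


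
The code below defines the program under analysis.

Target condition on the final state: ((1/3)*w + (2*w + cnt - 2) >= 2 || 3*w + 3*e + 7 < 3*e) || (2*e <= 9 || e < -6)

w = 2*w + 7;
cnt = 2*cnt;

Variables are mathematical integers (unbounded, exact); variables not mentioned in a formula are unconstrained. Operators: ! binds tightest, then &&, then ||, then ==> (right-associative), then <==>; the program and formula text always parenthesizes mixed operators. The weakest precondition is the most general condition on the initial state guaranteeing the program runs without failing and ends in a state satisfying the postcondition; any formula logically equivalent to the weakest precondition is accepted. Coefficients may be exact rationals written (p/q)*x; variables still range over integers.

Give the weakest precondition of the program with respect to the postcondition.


Working backward. After the program, the postcondition ((1/3)*w + (2*w + cnt - 2) >= 2 || 3*w + 3*e + 7 < 3*e) || (2*e <= 9 || e < -6) must hold; in canonical form it is cnt + (7/3)*w >= 4 || 3*w < -7 || 2*e <= 9 || e < -6.
Before cnt := 2*cnt: 2*cnt + (7/3)*w >= 4 || 3*w < -7 || 2*e <= 9 || e < -6
Before w := 2*w + 7: 2*cnt + (14/3)*w >= -37/3 || 6*w < -28 || 2*e <= 9 || e < -6
Answer: WP = 2*cnt + (14/3)*w >= -37/3 || 6*w < -28 || 2*e <= 9 || e < -6


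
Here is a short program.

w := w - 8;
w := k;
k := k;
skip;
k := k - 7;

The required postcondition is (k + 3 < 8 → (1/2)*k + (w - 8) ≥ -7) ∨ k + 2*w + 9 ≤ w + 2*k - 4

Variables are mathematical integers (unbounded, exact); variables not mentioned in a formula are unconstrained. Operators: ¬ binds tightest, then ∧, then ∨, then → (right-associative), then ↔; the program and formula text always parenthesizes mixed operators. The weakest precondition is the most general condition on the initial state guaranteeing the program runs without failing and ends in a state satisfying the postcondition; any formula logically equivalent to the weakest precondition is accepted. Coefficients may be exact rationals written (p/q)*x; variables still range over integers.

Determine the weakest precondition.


Working backward. After the program, the postcondition (k + 3 < 8 → (1/2)*k + (w - 8) ≥ -7) ∨ k + 2*w + 9 ≤ w + 2*k - 4 must hold; in canonical form it is (k < 5 → (1/2)*k + w ≥ 1) ∨ w ≤ k - 13.
Before k := k - 7: (k < 12 → (1/2)*k + w ≥ 9/2) ∨ w ≤ k - 20
Before skip: (k < 12 → (1/2)*k + w ≥ 9/2) ∨ w ≤ k - 20
Before k := k: (k < 12 → (1/2)*k + w ≥ 9/2) ∨ w ≤ k - 20
Before w := k: k < 12 → (3/2)*k ≥ 9/2
Before w := w - 8: k < 12 → (3/2)*k ≥ 9/2
Answer: WP = k < 12 → (3/2)*k ≥ 9/2


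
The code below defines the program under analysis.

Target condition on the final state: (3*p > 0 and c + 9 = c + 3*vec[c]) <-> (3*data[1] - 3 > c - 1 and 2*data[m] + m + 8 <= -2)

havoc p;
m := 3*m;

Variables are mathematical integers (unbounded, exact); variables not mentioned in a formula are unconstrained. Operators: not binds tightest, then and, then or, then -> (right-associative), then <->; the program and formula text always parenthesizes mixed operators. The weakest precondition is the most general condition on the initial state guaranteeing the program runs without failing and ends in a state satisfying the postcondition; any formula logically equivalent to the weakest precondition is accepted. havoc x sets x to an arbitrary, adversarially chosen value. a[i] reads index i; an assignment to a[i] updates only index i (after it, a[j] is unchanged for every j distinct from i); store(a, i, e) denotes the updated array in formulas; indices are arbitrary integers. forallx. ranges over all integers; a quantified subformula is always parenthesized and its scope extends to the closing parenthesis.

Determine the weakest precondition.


Working backward. After the program, the postcondition (3*p > 0 and c + 9 = c + 3*vec[c]) <-> (3*data[1] - 3 > c - 1 and 2*data[m] + m + 8 <= -2) must hold; in canonical form it is (3*p > 0 and 3*vec[c] = 9) <-> (3*data[1] > c + 2 and 2*data[m] + m <= -10).
Before m := 3*m: (3*p > 0 and 3*vec[c] = 9) <-> (3*data[1] > c + 2 and 2*data[3*m] + 3*m <= -10)
Before havoc p: forall p_1. ((3*p_1 > 0 and 3*vec[c] = 9) <-> (3*data[1] > c + 2 and 2*data[3*m] + 3*m <= -10))
Answer: WP = forall p_1. ((3*p_1 > 0 and 3*vec[c] = 9) <-> (3*data[1] > c + 2 and 2*data[3*m] + 3*m <= -10))


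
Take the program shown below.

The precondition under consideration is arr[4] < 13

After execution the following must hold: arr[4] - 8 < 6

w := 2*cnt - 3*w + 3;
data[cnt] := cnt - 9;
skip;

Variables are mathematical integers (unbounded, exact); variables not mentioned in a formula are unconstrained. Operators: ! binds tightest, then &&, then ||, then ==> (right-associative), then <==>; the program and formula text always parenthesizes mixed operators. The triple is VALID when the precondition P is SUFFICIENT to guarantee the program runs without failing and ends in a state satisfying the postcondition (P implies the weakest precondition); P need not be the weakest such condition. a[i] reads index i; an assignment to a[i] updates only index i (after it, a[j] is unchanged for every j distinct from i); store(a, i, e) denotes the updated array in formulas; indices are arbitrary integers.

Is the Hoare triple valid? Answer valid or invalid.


Working backward. After the program, the postcondition arr[4] - 8 < 6 must hold; in canonical form it is arr[4] < 14.
Before skip: arr[4] < 14
Before data[cnt] := cnt - 9: arr[4] < 14
Before w := 2*cnt - 3*w + 3: arr[4] < 14
The weakest precondition is arr[4] < 14.
Check whether arr[4] < 13 implies it.
Every state satisfying the precondition satisfies the weakest precondition: the implication holds.
Answer: valid


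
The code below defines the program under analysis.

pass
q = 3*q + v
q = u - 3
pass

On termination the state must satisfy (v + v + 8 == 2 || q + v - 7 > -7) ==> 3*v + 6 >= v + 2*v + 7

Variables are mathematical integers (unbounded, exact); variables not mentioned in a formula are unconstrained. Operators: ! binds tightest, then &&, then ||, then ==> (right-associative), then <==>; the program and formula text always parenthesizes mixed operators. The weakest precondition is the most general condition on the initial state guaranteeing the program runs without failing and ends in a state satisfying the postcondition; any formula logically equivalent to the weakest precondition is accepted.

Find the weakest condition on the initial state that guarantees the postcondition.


Working backward. After the program, the postcondition (v + v + 8 == 2 || q + v - 7 > -7) ==> 3*v + 6 >= v + 2*v + 7 must hold; in canonical form it is !(2*v == -6 || q + v > 0).
Before skip: !(2*v == -6 || q + v > 0)
Before q := u - 3: !(2*v == -6 || u + v > 3)
Before q := 3*q + v: !(2*v == -6 || u + v > 3)
Before skip: !(2*v == -6 || u + v > 3)
Answer: WP = !(2*v == -6 || u + v > 3)


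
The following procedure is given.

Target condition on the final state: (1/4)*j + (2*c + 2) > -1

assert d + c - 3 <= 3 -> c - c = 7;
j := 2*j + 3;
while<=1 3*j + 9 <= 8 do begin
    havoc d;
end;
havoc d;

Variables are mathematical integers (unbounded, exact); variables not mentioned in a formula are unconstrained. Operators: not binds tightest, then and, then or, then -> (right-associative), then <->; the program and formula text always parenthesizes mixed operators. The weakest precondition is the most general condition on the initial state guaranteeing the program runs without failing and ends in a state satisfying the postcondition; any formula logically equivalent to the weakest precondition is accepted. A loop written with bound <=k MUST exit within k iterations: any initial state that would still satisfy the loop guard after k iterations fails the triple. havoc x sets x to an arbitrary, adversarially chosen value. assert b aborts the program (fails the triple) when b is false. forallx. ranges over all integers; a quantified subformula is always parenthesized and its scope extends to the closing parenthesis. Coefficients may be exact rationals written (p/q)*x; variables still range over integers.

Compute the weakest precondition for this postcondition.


Working backward. After the program, the postcondition (1/4)*j + (2*c + 2) > -1 must hold; in canonical form it is 2*c + (1/4)*j > -3.
Before havoc d: 2*c + (1/4)*j > -3
Before the loop (bound <=1), unroll the exhaustion recursion (WP_0 = exit-now case; WP_j = one more guarded iteration, up to j = 1):
  WP_0: (not (3*j <= -1)) and 2*c + (1/4)*j > -3
  WP_1: (3*j <= -1 -> ((not (3*j <= -1)) and 2*c + (1/4)*j > -3)) and ((not (3*j <= -1)) -> 2*c + (1/4)*j > -3)
So before the loop: (3*j <= -1 -> ((not (3*j <= -1)) and 2*c + (1/4)*j > -3)) and ((not (3*j <= -1)) -> 2*c + (1/4)*j > -3)
Before j := 2*j + 3: (6*j <= -10 -> ((not (6*j <= -10)) and 2*c + (1/2)*j > -15/4)) and ((not (6*j <= -10)) -> 2*c + (1/2)*j > -15/4)
Before assert d + c - 3 <= 3 -> c - c = 7: (not (c + d <= 6)) and (6*j <= -10 -> ((not (6*j <= -10)) and 2*c + (1/2)*j > -15/4)) and ((not (6*j <= -10)) -> 2*c + (1/2)*j > -15/4)
Answer: WP = (not (c + d <= 6)) and (6*j <= -10 -> ((not (6*j <= -10)) and 2*c + (1/2)*j > -15/4)) and ((not (6*j <= -10)) -> 2*c + (1/2)*j > -15/4)


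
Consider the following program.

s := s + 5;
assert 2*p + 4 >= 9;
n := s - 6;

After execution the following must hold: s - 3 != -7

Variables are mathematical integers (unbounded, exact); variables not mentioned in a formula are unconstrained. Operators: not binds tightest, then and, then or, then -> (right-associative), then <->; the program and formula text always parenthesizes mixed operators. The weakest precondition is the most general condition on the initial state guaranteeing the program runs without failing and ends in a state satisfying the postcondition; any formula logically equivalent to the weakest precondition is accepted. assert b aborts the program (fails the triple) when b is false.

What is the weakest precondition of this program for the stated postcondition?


Working backward. After the program, the postcondition s - 3 != -7 must hold; in canonical form it is s != -4.
Before n := s - 6: s != -4
Before assert 2*p + 4 >= 9: 2*p >= 5 and s != -4
Before s := s + 5: 2*p >= 5 and s != -9
Answer: WP = 2*p >= 5 and s != -9


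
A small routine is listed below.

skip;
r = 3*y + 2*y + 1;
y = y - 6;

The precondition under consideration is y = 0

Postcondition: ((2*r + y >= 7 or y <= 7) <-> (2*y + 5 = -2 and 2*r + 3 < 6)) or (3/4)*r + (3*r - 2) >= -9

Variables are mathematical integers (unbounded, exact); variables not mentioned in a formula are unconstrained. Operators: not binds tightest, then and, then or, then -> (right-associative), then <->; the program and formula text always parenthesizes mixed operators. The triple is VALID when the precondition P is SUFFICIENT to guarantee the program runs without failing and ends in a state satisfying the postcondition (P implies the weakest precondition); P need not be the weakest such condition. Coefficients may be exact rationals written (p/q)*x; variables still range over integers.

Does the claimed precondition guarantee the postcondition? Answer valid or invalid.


Working backward. After the program, the postcondition ((2*r + y >= 7 or y <= 7) <-> (2*y + 5 = -2 and 2*r + 3 < 6)) or (3/4)*r + (3*r - 2) >= -9 must hold; in canonical form it is ((2*r + y >= 7 or y <= 7) <-> (2*y = -7 and 2*r < 3)) or (15/4)*r >= -7.
Before y := y - 6: ((2*r + y >= 13 or y <= 13) <-> (2*y = 5 and 2*r < 3)) or (15/4)*r >= -7
Before r := 3*y + 2*y + 1: ((11*y >= 11 or y <= 13) <-> (2*y = 5 and 10*y < 1)) or (75/4)*y >= -43/4
Before skip: ((11*y >= 11 or y <= 13) <-> (2*y = 5 and 10*y < 1)) or (75/4)*y >= -43/4
The weakest precondition is ((11*y >= 11 or y <= 13) <-> (2*y = 5 and 10*y < 1)) or (75/4)*y >= -43/4.
Check whether y = 0 implies it.
Every state satisfying the precondition satisfies the weakest precondition: the implication holds.
Answer: valid


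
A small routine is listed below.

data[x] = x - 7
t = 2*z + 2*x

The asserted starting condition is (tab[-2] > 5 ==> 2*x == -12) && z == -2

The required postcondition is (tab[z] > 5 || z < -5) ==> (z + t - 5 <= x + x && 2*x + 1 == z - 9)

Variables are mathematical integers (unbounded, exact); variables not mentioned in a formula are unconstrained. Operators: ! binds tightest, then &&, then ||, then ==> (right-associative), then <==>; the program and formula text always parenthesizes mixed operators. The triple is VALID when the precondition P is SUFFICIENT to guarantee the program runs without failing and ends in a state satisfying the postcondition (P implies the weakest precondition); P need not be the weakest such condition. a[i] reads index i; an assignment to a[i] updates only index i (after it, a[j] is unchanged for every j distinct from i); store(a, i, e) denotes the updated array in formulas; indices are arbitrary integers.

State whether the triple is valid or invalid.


Working backward. After the program, the postcondition (tab[z] > 5 || z < -5) ==> (z + t - 5 <= x + x && 2*x + 1 == z - 9) must hold; in canonical form it is (tab[z] > 5 || z < -5) ==> (t + z <= 2*x + 5 && 2*x == z - 10).
Before t := 2*z + 2*x: (tab[z] > 5 || z < -5) ==> (3*z <= 5 && 2*x == z - 10)
Before data[x] := x - 7: (tab[z] > 5 || z < -5) ==> (3*z <= 5 && 2*x == z - 10)
The weakest precondition is (tab[z] > 5 || z < -5) ==> (3*z <= 5 && 2*x == z - 10).
Check whether (tab[-2] > 5 ==> 2*x == -12) && z == -2 implies it.
Every state satisfying the precondition satisfies the weakest precondition: the implication holds.
Answer: valid


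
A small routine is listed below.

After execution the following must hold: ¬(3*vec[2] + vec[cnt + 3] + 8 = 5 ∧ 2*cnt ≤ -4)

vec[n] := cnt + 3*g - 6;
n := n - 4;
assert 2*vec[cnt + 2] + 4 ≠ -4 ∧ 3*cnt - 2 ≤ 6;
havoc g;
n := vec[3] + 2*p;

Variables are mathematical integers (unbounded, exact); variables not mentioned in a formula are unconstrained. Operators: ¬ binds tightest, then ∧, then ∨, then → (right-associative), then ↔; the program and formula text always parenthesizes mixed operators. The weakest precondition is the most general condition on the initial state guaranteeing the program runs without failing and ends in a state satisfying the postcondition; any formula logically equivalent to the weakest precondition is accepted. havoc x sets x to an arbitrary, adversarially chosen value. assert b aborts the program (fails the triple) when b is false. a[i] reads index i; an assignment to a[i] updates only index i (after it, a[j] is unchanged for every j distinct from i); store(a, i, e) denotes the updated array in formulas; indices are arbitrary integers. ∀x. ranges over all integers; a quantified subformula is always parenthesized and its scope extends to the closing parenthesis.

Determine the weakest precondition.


Working backward. After the program, the postcondition ¬(3*vec[2] + vec[cnt + 3] + 8 = 5 ∧ 2*cnt ≤ -4) must hold; in canonical form it is ¬(vec[cnt + 3] + 3*vec[2] = -3 ∧ 2*cnt ≤ -4).
Before n := vec[3] + 2*p: ¬(vec[cnt + 3] + 3*vec[2] = -3 ∧ 2*cnt ≤ -4)
Before havoc g: ¬(vec[cnt + 3] + 3*vec[2] = -3 ∧ 2*cnt ≤ -4)
Before assert 2*vec[cnt + 2] + 4 ≠ -4 ∧ 3*cnt - 2 ≤ 6: 2*vec[cnt + 2] ≠ -8 ∧ 3*cnt ≤ 8 ∧ (¬(vec[cnt + 3] + 3*vec[2] = -3 ∧ 2*cnt ≤ -4))
Before n := n - 4: 2*vec[cnt + 2] ≠ -8 ∧ 3*cnt ≤ 8 ∧ (¬(vec[cnt + 3] + 3*vec[2] = -3 ∧ 2*cnt ≤ -4))
Before vec[n] := cnt + 3*g - 6: 2*store(vec, n, cnt + 3*g - 6)[cnt + 2] ≠ -8 ∧ 3*cnt ≤ 8 ∧ (¬(store(vec, n, cnt + 3*g - 6)[cnt + 3] + 3*store(vec, n, cnt + 3*g - 6)[2] = -3 ∧ 2*cnt ≤ -4))
Answer: WP = 2*store(vec, n, cnt + 3*g - 6)[cnt + 2] ≠ -8 ∧ 3*cnt ≤ 8 ∧ (¬(store(vec, n, cnt + 3*g - 6)[cnt + 3] + 3*store(vec, n, cnt + 3*g - 6)[2] = -3 ∧ 2*cnt ≤ -4))


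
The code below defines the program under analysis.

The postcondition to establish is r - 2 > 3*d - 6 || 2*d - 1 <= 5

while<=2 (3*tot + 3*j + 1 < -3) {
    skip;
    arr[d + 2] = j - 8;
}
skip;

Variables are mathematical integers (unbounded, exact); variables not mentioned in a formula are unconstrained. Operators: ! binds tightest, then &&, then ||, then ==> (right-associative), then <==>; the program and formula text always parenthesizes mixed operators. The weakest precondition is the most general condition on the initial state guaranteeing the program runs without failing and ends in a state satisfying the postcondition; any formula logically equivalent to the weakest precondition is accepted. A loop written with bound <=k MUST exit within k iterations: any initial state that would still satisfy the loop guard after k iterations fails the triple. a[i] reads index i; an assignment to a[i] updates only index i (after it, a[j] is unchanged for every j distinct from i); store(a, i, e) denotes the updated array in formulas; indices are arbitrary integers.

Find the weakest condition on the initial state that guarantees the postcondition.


Working backward. After the program, the postcondition r - 2 > 3*d - 6 || 2*d - 1 <= 5 must hold; in canonical form it is r > 3*d - 4 || 2*d <= 6.
Before skip: r > 3*d - 4 || 2*d <= 6
Before the loop (bound <=2), unroll the exhaustion recursion (WP_0 = exit-now case; WP_j = one more guarded iteration, up to j = 2):
  WP_0: (!(3*j + 3*tot < -4)) && (r > 3*d - 4 || 2*d <= 6)
  WP_1: (3*j + 3*tot < -4 ==> ((!(3*j + 3*tot < -4)) && (r > 3*d - 4 || 2*d <= 6))) && ((!(3*j + 3*tot < -4)) ==> (r > 3*d - 4 || 2*d <= 6))
  WP_2: (3*j + 3*tot < -4 ==> ((3*j + 3*tot < -4 ==> ((!(3*j + 3*tot < -4)) && (r > 3*d - 4 || 2*d <= 6))) && ((!(3*j + 3*tot < -4)) ==> (r > 3*d - 4 || 2*d <= 6)))) && ((!(3*j + 3*tot < -4)) ==> (r > 3*d - 4 || 2*d <= 6))
So before the loop: (3*j + 3*tot < -4 ==> ((3*j + 3*tot < -4 ==> ((!(3*j + 3*tot < -4)) && (r > 3*d - 4 || 2*d <= 6))) && ((!(3*j + 3*tot < -4)) ==> (r > 3*d - 4 || 2*d <= 6)))) && ((!(3*j + 3*tot < -4)) ==> (r > 3*d - 4 || 2*d <= 6))
Answer: WP = (3*j + 3*tot < -4 ==> ((3*j + 3*tot < -4 ==> ((!(3*j + 3*tot < -4)) && (r > 3*d - 4 || 2*d <= 6))) && ((!(3*j + 3*tot < -4)) ==> (r > 3*d - 4 || 2*d <= 6)))) && ((!(3*j + 3*tot < -4)) ==> (r > 3*d - 4 || 2*d <= 6))
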